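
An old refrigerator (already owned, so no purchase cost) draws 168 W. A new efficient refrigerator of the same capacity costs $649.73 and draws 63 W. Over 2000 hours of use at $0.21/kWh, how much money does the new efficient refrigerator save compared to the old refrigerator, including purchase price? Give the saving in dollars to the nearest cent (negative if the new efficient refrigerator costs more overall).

old refrigerator: $0.00 + (168/1000) kW × 2000 h × $0.21 = $0.00 + $70.56 = $70.56
new efficient refrigerator: $649.73 + (63/1000) kW × 2000 h × $0.21 = $649.73 + $26.46 = $676.19
Saving = $70.56 − $676.19 = −$605.63

-$605.63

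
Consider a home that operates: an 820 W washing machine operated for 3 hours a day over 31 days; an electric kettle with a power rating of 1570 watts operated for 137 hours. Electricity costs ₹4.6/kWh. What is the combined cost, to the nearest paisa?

₹1340.21

washing machine: Runtime = 3 h/day × 31 days = 93 h
washing machine: 0.82 kW × 93 h = 76.26 kWh
electric kettle: 1.57 kW × 137 h = 215.09 kWh
Total energy = 291.35 kWh
Cost = 291.35 × ₹4.6 = ₹1340.21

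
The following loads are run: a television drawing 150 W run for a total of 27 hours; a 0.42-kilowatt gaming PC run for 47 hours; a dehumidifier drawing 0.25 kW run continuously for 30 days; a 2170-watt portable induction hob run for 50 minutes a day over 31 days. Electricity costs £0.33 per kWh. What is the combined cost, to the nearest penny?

£85.75

television: 0.15 kW × 27 h = 4.05 kWh
gaming PC: 0.42 kW × 47 h = 19.74 kWh
dehumidifier: Runtime = 24 h × 30 = 720 h
dehumidifier: 0.25 kW × 720 h = 180 kWh
portable induction hob: Runtime = 50 min × 31 = 1550 min = 25.833333… h
portable induction hob: 2.17 kW × 25.833333… h = 56.058333… kWh
Total energy = 259.848333… kWh
Cost = 259.848333… × £0.33 = £85.75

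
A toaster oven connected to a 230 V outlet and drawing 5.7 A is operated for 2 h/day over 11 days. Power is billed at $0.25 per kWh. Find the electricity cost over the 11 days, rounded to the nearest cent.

$7.21

Power = 5.7 A × 230 V = 1311 W = 1.311 kW
Runtime = 2 h/day × 11 days = 22 h
Energy = 1.311 kW × 22 h = 28.842 kWh
Cost = 28.842 kWh × $0.25/kWh = $7.21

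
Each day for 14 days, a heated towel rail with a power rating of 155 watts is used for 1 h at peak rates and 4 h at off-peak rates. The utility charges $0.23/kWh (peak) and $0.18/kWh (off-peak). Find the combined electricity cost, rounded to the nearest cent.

Peak energy = 0.155 kW × 1 h × 14 = 2.17 kWh
Off-peak energy = 0.155 kW × 4 h × 14 = 8.68 kWh
Cost = 2.17 × $0.23 + 8.68 × $0.18 = $0.4991 + $1.5624 = $2.06

$2.06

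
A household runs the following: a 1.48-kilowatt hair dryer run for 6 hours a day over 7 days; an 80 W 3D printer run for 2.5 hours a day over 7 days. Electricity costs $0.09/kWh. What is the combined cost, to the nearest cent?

$5.72

hair dryer: Runtime = 6 h/day × 7 days = 42 h
hair dryer: 1.48 kW × 42 h = 62.16 kWh
3D printer: Runtime = 2.5 h/day × 7 days = 17.5 h
3D printer: 0.08 kW × 17.5 h = 1.4 kWh
Total energy = 63.56 kWh
Cost = 63.56 × $0.09 = $5.72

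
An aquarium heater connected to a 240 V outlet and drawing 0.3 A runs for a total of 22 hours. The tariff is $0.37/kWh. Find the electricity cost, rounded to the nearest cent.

Power = 0.3 A × 240 V = 72 W = 0.072 kW
Energy = 0.072 kW × 22 h = 1.584 kWh
Cost = 1.584 kWh × $0.37/kWh = $0.59

$0.59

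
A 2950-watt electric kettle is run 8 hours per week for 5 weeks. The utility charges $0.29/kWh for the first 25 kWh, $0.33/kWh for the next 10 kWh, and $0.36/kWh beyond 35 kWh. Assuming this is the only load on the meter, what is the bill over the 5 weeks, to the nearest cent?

Runtime = 8 h/week × 5 weeks = 40 h
Energy = 2.95 kW × 40 h = 118 kWh
Tier 1 (0–25 kWh): 25 × $0.29 = $7.25
Tier 2 (25–35 kWh): 10 × $0.33 = $3.3
Above 35 kWh: 83 × $0.36 = $29.88
Bill = $40.43

$40.43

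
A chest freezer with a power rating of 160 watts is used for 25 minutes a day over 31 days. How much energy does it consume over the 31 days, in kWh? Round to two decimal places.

2.07 kWh

Runtime = 25 min × 31 = 775 min = 12.916666… h
Energy = 0.16 kW × 12.916666… h = 2.066666… kWh ≈ 2.07 kWh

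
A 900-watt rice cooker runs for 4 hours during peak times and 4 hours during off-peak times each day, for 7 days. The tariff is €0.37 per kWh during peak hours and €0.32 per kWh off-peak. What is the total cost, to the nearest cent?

€17.39

Peak energy = 0.9 kW × 4 h × 7 = 25.2 kWh
Off-peak energy = 0.9 kW × 4 h × 7 = 25.2 kWh
Cost = 25.2 × €0.37 + 25.2 × €0.32 = €9.324 + €8.064 = €17.39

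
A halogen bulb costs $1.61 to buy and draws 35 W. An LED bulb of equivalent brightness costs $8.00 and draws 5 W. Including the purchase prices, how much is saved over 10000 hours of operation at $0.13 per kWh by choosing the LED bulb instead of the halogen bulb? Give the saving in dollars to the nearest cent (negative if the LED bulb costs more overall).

halogen bulb: $1.61 + (35/1000) kW × 10000 h × $0.13 = $1.61 + $45.5 = $47.11
LED bulb: $8.00 + (5/1000) kW × 10000 h × $0.13 = $8.00 + $6.5 = $14.5
Saving = $47.11 − $14.5 = $32.61

$32.61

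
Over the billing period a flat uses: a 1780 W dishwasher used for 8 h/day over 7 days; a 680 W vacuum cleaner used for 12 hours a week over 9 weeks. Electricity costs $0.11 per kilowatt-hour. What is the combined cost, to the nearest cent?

dishwasher: Runtime = 8 h/day × 7 days = 56 h
dishwasher: 1.78 kW × 56 h = 99.68 kWh
vacuum cleaner: Runtime = 12 h/week × 9 weeks = 108 h
vacuum cleaner: 0.68 kW × 108 h = 73.44 kWh
Total energy = 173.12 kWh
Cost = 173.12 × $0.11 = $19.04

$19.04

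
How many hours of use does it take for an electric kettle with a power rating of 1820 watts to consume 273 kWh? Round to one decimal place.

150.0 h

Hours = 273 kWh ÷ 1.82 kW = 150.0 h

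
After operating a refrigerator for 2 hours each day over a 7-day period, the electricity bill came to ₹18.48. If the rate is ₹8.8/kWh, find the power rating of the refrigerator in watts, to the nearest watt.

Energy = ₹18.48 ÷ ₹8.8/kWh = 2.1 kWh
Runtime = 2 h/day × 7 days = 14 h
Power = 2.1 kWh ÷ 14 h = 0.15 kW = 150 W

150 W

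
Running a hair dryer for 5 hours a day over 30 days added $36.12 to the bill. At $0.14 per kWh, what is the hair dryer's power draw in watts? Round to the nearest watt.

Energy = $36.12 ÷ $0.14/kWh = 258 kWh
Runtime = 5 h/day × 30 days = 150 h
Power = 258 kWh ÷ 150 h = 1.72 kW = 1720 W

1720 W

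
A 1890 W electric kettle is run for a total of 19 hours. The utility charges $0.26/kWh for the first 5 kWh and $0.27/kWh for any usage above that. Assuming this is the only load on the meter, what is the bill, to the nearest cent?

Energy = 1.89 kW × 19 h = 35.91 kWh
Tier 1 (0–5 kWh): 5 × $0.26 = $1.3
Above 5 kWh: 30.91 × $0.27 = $8.3457
Bill = $9.65

$9.65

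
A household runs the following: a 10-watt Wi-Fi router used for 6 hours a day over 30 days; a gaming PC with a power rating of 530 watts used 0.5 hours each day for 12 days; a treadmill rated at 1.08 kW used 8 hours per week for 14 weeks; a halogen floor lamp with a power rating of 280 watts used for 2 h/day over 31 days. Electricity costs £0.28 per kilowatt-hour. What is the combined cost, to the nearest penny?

£40.12

Wi-Fi router: Runtime = 6 h/day × 30 days = 180 h
Wi-Fi router: 0.01 kW × 180 h = 1.8 kWh
gaming PC: Runtime = 0.5 h/day × 12 days = 6 h
gaming PC: 0.53 kW × 6 h = 3.18 kWh
treadmill: Runtime = 8 h/week × 14 weeks = 112 h
treadmill: 1.08 kW × 112 h = 120.96 kWh
halogen floor lamp: Runtime = 2 h/day × 31 days = 62 h
halogen floor lamp: 0.28 kW × 62 h = 17.36 kWh
Total energy = 143.3 kWh
Cost = 143.3 × £0.28 = £40.12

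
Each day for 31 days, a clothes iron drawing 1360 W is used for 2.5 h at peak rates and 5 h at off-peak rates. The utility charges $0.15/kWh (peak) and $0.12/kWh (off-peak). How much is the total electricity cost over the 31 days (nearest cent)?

Peak energy = 1.36 kW × 2.5 h × 31 = 105.4 kWh
Off-peak energy = 1.36 kW × 5 h × 31 = 210.8 kWh
Cost = 105.4 × $0.15 + 210.8 × $0.12 = $15.81 + $25.296 = $41.11

$41.11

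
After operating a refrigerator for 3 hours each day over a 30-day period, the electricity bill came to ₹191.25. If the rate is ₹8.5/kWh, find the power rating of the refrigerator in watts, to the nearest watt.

250 W

Energy = ₹191.25 ÷ ₹8.5/kWh = 22.5 kWh
Runtime = 3 h/day × 30 days = 90 h
Power = 22.5 kWh ÷ 90 h = 0.25 kW = 250 W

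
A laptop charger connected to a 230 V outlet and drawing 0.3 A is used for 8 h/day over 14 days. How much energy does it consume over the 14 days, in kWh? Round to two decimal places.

Power = 0.3 A × 230 V = 69 W = 0.069 kW
Runtime = 8 h/day × 14 days = 112 h
Energy = 0.069 kW × 112 h = 7.728 kWh ≈ 7.73 kWh

7.73 kWh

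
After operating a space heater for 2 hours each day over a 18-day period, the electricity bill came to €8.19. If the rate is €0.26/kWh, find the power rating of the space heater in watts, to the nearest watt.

875 W

Energy = €8.19 ÷ €0.26/kWh = 31.5 kWh
Runtime = 2 h/day × 18 days = 36 h
Power = 31.5 kWh ÷ 36 h = 0.875 kW = 875 W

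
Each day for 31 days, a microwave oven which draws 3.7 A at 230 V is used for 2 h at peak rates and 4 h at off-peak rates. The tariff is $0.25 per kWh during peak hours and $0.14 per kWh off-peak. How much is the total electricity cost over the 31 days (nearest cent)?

$27.96

Power = 3.7 A × 230 V = 851 W = 0.851 kW
Peak energy = 0.851 kW × 2 h × 31 = 52.762 kWh
Off-peak energy = 0.851 kW × 4 h × 31 = 105.524 kWh
Cost = 52.762 × $0.25 + 105.524 × $0.14 = $13.1905 + $14.77336 = $27.96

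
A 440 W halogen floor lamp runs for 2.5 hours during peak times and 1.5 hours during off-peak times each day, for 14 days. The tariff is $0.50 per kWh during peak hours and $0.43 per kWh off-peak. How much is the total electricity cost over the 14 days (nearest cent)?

Peak energy = 0.44 kW × 2.5 h × 14 = 15.4 kWh
Off-peak energy = 0.44 kW × 1.5 h × 14 = 9.24 kWh
Cost = 15.4 × $0.50 + 9.24 × $0.43 = $7.7 + $3.9732 = $11.67

$11.67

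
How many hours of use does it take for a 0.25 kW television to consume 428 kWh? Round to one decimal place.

Hours = 428 kWh ÷ 0.25 kW = 1712.0 h

1712.0 h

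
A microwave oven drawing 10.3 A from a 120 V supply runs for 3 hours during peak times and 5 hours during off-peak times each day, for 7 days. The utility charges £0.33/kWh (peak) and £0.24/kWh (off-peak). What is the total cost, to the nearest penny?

Power = 10.3 A × 120 V = 1236 W = 1.236 kW
Peak energy = 1.236 kW × 3 h × 7 = 25.956 kWh
Off-peak energy = 1.236 kW × 5 h × 7 = 43.26 kWh
Cost = 25.956 × £0.33 + 43.26 × £0.24 = £8.56548 + £10.3824 = £18.95

£18.95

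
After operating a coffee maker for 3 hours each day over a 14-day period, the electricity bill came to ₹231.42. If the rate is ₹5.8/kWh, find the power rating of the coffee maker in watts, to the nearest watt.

950 W

Energy = ₹231.42 ÷ ₹5.8/kWh = 39.9 kWh
Runtime = 3 h/day × 14 days = 42 h
Power = 39.9 kWh ÷ 42 h = 0.95 kW = 950 W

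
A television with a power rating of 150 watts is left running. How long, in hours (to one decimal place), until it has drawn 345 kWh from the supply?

Hours = 345 kWh ÷ 0.15 kW = 2300.0 h

2300.0 h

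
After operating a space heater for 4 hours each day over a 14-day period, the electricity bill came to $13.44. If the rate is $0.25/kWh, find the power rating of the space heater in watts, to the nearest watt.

960 W

Energy = $13.44 ÷ $0.25/kWh = 53.76 kWh
Runtime = 4 h/day × 14 days = 56 h
Power = 53.76 kWh ÷ 56 h = 0.96 kW = 960 W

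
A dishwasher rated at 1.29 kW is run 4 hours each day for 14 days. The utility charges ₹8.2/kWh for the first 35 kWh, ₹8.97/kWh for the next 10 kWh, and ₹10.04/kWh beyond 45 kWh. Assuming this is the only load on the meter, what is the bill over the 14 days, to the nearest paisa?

Runtime = 4 h/day × 14 days = 56 h
Energy = 1.29 kW × 56 h = 72.24 kWh
Tier 1 (0–35 kWh): 35 × ₹8.2 = ₹287
Tier 2 (35–45 kWh): 10 × ₹8.97 = ₹89.7
Above 45 kWh: 27.24 × ₹10.04 = ₹273.4896
Bill = ₹650.19

₹650.19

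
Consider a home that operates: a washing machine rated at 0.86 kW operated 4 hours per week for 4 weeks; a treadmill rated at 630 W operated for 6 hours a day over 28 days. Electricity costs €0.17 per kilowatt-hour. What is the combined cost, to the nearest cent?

€20.33

washing machine: Runtime = 4 h/week × 4 weeks = 16 h
washing machine: 0.86 kW × 16 h = 13.76 kWh
treadmill: Runtime = 6 h/day × 28 days = 168 h
treadmill: 0.63 kW × 168 h = 105.84 kWh
Total energy = 119.6 kWh
Cost = 119.6 × €0.17 = €20.33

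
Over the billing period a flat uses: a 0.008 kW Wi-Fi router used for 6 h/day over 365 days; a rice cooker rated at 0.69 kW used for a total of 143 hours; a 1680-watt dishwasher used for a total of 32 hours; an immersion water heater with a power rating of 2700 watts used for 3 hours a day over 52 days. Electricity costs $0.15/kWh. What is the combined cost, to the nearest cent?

$88.67

Wi-Fi router: Runtime = 6 h/day × 365 days = 2190 h
Wi-Fi router: 0.008 kW × 2190 h = 17.52 kWh
rice cooker: 0.69 kW × 143 h = 98.67 kWh
dishwasher: 1.68 kW × 32 h = 53.76 kWh
immersion water heater: Runtime = 3 h/day × 52 days = 156 h
immersion water heater: 2.7 kW × 156 h = 421.2 kWh
Total energy = 591.15 kWh
Cost = 591.15 × $0.15 = $88.67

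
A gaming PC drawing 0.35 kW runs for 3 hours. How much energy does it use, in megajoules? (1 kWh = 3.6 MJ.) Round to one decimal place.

Energy = 0.35 kW × 3 h = 1.05 kWh
= 1.05 × 3.6 MJ = 3.8 MJ

3.8 MJ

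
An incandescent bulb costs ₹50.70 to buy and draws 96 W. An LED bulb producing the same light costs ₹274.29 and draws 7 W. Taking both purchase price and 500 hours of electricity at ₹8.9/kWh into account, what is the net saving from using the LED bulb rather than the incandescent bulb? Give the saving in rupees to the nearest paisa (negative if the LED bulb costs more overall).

incandescent bulb: ₹50.70 + (96/1000) kW × 500 h × ₹8.9 = ₹50.70 + ₹427.2 = ₹477.9
LED bulb: ₹274.29 + (7/1000) kW × 500 h × ₹8.9 = ₹274.29 + ₹31.15 = ₹305.44
Saving = ₹477.9 − ₹305.44 = ₹172.46

₹172.46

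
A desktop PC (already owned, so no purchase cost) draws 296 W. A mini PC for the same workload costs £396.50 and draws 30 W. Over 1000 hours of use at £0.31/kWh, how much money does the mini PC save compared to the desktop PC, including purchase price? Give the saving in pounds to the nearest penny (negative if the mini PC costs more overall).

-£314.04

desktop PC: £0.00 + (296/1000) kW × 1000 h × £0.31 = £0.00 + £91.76 = £91.76
mini PC: £396.50 + (30/1000) kW × 1000 h × £0.31 = £396.50 + £9.3 = £405.8
Saving = £91.76 − £405.8 = −£314.04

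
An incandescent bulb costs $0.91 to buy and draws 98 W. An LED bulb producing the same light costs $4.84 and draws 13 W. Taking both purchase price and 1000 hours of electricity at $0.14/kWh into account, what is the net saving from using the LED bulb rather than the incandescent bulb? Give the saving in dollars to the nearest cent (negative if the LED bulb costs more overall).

$7.97

incandescent bulb: $0.91 + (98/1000) kW × 1000 h × $0.14 = $0.91 + $13.72 = $14.63
LED bulb: $4.84 + (13/1000) kW × 1000 h × $0.14 = $4.84 + $1.82 = $6.66
Saving = $14.63 − $6.66 = $7.97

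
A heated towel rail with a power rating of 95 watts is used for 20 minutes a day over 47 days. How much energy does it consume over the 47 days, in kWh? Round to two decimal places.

Runtime = 20 min × 47 = 940 min = 15.666666… h
Energy = 0.095 kW × 15.666666… h = 1.488333… kWh ≈ 1.49 kWh

1.49 kWh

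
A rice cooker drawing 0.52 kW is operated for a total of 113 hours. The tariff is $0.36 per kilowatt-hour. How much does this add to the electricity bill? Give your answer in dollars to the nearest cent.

Energy = 0.52 kW × 113 h = 58.76 kWh
Cost = 58.76 kWh × $0.36/kWh = $21.15

$21.15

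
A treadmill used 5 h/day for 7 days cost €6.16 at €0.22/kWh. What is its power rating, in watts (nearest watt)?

Energy = €6.16 ÷ €0.22/kWh = 28 kWh
Runtime = 5 h/day × 7 days = 35 h
Power = 28 kWh ÷ 35 h = 0.8 kW = 800 W

800 W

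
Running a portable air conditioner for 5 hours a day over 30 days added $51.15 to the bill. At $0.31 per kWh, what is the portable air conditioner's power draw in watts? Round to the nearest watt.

1100 W

Energy = $51.15 ÷ $0.31/kWh = 165 kWh
Runtime = 5 h/day × 30 days = 150 h
Power = 165 kWh ÷ 150 h = 1.1 kW = 1100 W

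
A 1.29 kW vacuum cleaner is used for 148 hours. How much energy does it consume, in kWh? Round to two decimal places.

Energy = 1.29 kW × 148 h = 190.92 kWh

190.92 kWh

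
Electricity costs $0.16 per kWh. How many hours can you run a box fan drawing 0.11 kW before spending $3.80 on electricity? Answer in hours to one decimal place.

Energy available = $3.80 ÷ $0.16/kWh = 23.75 kWh
Hours = 23.75 kWh ÷ 0.11 kW = 215.9 h

215.9 h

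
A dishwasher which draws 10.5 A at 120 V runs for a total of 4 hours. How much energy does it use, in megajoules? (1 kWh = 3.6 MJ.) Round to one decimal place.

18.1 MJ

Power = 10.5 A × 120 V = 1260 W = 1.26 kW
Energy = 1.26 kW × 4 h = 5.04 kWh
= 5.04 × 3.6 MJ = 18.1 MJ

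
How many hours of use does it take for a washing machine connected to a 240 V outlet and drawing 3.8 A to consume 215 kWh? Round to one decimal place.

Power = 3.8 A × 240 V = 912 W = 0.912 kW
Hours = 215 kWh ÷ 0.912 kW = 235.7 h

235.7 h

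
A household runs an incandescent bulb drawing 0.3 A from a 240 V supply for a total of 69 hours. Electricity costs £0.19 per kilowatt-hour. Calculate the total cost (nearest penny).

Power = 0.3 A × 240 V = 72 W = 0.072 kW
Energy = 0.072 kW × 69 h = 4.968 kWh
Cost = 4.968 kWh × £0.19/kWh = £0.94

£0.94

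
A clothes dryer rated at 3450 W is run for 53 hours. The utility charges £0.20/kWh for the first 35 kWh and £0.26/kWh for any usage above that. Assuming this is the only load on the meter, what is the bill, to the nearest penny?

Energy = 3.45 kW × 53 h = 182.85 kWh
Tier 1 (0–35 kWh): 35 × £0.20 = £7
Above 35 kWh: 147.85 × £0.26 = £38.441
Bill = £45.44

£45.44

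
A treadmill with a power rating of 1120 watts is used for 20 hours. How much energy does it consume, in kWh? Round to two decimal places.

Energy = 1.12 kW × 20 h = 22.4 kWh

22.40 kWh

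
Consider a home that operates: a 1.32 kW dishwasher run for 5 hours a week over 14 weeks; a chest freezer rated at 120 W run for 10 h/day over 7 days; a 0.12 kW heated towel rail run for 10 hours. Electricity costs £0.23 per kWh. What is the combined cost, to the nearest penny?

dishwasher: Runtime = 5 h/week × 14 weeks = 70 h
dishwasher: 1.32 kW × 70 h = 92.4 kWh
chest freezer: Runtime = 10 h/day × 7 days = 70 h
chest freezer: 0.12 kW × 70 h = 8.4 kWh
heated towel rail: 0.12 kW × 10 h = 1.2 kWh
Total energy = 102 kWh
Cost = 102 × £0.23 = £23.46

£23.46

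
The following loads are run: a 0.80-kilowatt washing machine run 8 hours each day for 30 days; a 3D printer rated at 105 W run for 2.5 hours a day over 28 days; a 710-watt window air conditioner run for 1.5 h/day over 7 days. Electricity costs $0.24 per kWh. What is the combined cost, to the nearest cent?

washing machine: Runtime = 8 h/day × 30 days = 240 h
washing machine: 0.8 kW × 240 h = 192 kWh
3D printer: Runtime = 2.5 h/day × 28 days = 70 h
3D printer: 0.105 kW × 70 h = 7.35 kWh
window air conditioner: Runtime = 1.5 h/day × 7 days = 10.5 h
window air conditioner: 0.71 kW × 10.5 h = 7.455 kWh
Total energy = 206.805 kWh
Cost = 206.805 × $0.24 = $49.63

$49.63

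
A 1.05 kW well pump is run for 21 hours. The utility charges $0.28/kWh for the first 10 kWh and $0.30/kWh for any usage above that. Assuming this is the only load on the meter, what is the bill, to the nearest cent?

$6.42

Energy = 1.05 kW × 21 h = 22.05 kWh
Tier 1 (0–10 kWh): 10 × $0.28 = $2.8
Above 10 kWh: 12.05 × $0.30 = $3.615
Bill = $6.42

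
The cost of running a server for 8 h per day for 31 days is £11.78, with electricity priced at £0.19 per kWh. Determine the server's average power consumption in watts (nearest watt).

Energy = £11.78 ÷ £0.19/kWh = 62 kWh
Runtime = 8 h/day × 31 days = 248 h
Power = 62 kWh ÷ 248 h = 0.25 kW = 250 W

250 W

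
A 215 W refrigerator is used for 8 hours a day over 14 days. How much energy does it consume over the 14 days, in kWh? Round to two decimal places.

Runtime = 8 h/day × 14 days = 112 h
Energy = 0.215 kW × 112 h = 24.08 kWh

24.08 kWh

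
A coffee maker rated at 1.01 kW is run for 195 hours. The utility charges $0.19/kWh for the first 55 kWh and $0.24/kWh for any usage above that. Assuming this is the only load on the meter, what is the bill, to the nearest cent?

$44.52

Energy = 1.01 kW × 195 h = 196.95 kWh
Tier 1 (0–55 kWh): 55 × $0.19 = $10.45
Above 55 kWh: 141.95 × $0.24 = $34.068
Bill = $44.52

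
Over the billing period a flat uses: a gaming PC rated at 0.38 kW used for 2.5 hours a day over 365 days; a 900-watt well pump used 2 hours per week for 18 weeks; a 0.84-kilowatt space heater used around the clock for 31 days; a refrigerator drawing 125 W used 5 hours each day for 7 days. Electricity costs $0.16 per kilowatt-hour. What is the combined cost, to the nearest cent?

gaming PC: Runtime = 2.5 h/day × 365 days = 912.5 h
gaming PC: 0.38 kW × 912.5 h = 346.75 kWh
well pump: Runtime = 2 h/week × 18 weeks = 36 h
well pump: 0.9 kW × 36 h = 32.4 kWh
space heater: Runtime = 24 h × 31 = 744 h
space heater: 0.84 kW × 744 h = 624.96 kWh
refrigerator: Runtime = 5 h/day × 7 days = 35 h
refrigerator: 0.125 kW × 35 h = 4.375 kWh
Total energy = 1008.485 kWh
Cost = 1008.485 × $0.16 = $161.36

$161.36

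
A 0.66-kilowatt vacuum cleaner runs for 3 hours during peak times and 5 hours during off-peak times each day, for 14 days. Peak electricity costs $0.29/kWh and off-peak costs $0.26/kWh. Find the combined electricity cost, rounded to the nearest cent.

Peak energy = 0.66 kW × 3 h × 14 = 27.72 kWh
Off-peak energy = 0.66 kW × 5 h × 14 = 46.2 kWh
Cost = 27.72 × $0.29 + 46.2 × $0.26 = $8.0388 + $12.012 = $20.05

$20.05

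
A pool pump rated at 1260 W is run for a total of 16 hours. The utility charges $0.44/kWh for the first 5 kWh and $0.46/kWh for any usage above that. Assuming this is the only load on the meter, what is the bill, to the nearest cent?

$9.17

Energy = 1.26 kW × 16 h = 20.16 kWh
Tier 1 (0–5 kWh): 5 × $0.44 = $2.2
Above 5 kWh: 15.16 × $0.46 = $6.9736
Bill = $9.17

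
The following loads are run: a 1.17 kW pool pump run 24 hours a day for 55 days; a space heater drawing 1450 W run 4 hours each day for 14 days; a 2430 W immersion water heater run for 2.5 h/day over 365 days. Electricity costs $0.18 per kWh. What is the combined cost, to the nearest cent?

$691.74

pool pump: Runtime = 24 h × 55 = 1320 h
pool pump: 1.17 kW × 1320 h = 1544.4 kWh
space heater: Runtime = 4 h/day × 14 days = 56 h
space heater: 1.45 kW × 56 h = 81.2 kWh
immersion water heater: Runtime = 2.5 h/day × 365 days = 912.5 h
immersion water heater: 2.43 kW × 912.5 h = 2217.375 kWh
Total energy = 3842.975 kWh
Cost = 3842.975 × $0.18 = $691.74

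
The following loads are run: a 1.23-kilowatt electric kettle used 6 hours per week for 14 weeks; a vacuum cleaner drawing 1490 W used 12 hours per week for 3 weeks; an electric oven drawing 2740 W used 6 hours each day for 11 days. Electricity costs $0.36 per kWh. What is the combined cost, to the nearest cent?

$121.61

electric kettle: Runtime = 6 h/week × 14 weeks = 84 h
electric kettle: 1.23 kW × 84 h = 103.32 kWh
vacuum cleaner: Runtime = 12 h/week × 3 weeks = 36 h
vacuum cleaner: 1.49 kW × 36 h = 53.64 kWh
electric oven: Runtime = 6 h/day × 11 days = 66 h
electric oven: 2.74 kW × 66 h = 180.84 kWh
Total energy = 337.8 kWh
Cost = 337.8 × $0.36 = $121.61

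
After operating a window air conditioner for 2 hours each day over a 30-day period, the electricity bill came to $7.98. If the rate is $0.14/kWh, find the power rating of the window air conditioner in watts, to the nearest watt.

950 W

Energy = $7.98 ÷ $0.14/kWh = 57 kWh
Runtime = 2 h/day × 30 days = 60 h
Power = 57 kWh ÷ 60 h = 0.95 kW = 950 W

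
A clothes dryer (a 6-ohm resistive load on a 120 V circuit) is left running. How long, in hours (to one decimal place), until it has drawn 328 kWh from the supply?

136.7 h

Power = V²/R = 120²/6 = 2400 W = 2.4 kW
Hours = 328 kWh ÷ 2.4 kW = 136.7 h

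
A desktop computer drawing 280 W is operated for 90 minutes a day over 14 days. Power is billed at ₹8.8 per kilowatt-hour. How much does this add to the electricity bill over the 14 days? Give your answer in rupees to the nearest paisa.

Runtime = 90 min × 14 = 1260 min = 21 h
Energy = 0.28 kW × 21 h = 5.88 kWh
Cost = 5.88 kWh × ₹8.8/kWh = ₹51.74

₹51.74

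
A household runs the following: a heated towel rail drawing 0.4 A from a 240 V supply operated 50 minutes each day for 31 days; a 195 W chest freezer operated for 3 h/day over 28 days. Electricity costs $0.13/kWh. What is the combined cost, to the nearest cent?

heated towel rail: Power = 0.4 A × 240 V = 96 W = 0.096 kW
heated towel rail: Runtime = 50 min × 31 = 1550 min = 25.833333… h
heated towel rail: 0.096 kW × 25.833333… h = 2.48 kWh
chest freezer: Runtime = 3 h/day × 28 days = 84 h
chest freezer: 0.195 kW × 84 h = 16.38 kWh
Total energy = 18.86 kWh
Cost = 18.86 × $0.13 = $2.45

$2.45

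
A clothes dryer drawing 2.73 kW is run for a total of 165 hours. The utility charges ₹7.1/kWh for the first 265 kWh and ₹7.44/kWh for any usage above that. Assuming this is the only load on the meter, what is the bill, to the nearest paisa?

₹3261.25

Energy = 2.73 kW × 165 h = 450.45 kWh
Tier 1 (0–265 kWh): 265 × ₹7.1 = ₹1881.5
Above 265 kWh: 185.45 × ₹7.44 = ₹1379.748
Bill = ₹3261.25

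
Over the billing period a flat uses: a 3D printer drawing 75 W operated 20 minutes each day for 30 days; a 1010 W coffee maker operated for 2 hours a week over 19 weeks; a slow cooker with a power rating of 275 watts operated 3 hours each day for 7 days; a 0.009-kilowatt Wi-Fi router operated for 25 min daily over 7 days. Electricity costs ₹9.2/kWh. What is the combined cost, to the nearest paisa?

₹413.37

3D printer: Runtime = 20 min × 30 = 600 min = 10 h
3D printer: 0.075 kW × 10 h = 0.75 kWh
coffee maker: Runtime = 2 h/week × 19 weeks = 38 h
coffee maker: 1.01 kW × 38 h = 38.38 kWh
slow cooker: Runtime = 3 h/day × 7 days = 21 h
slow cooker: 0.275 kW × 21 h = 5.775 kWh
Wi-Fi router: Runtime = 25 min × 7 = 175 min = 2.916666… h
Wi-Fi router: 0.009 kW × 2.916666… h = 0.02625 kWh
Total energy = 44.93125 kWh
Cost = 44.93125 × ₹9.2 = ₹413.37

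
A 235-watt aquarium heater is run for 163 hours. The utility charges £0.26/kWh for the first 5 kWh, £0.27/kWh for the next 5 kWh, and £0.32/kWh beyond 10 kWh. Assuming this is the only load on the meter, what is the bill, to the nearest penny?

Energy = 0.235 kW × 163 h = 38.305 kWh
Tier 1 (0–5 kWh): 5 × £0.26 = £1.3
Tier 2 (5–10 kWh): 5 × £0.27 = £1.35
Above 10 kWh: 28.305 × £0.32 = £9.0576
Bill = £11.71

£11.71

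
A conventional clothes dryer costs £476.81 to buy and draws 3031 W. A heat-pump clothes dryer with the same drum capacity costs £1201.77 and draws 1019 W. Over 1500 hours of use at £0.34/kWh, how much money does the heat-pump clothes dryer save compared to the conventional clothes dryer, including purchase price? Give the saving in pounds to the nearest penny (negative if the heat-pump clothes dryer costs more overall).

conventional clothes dryer: £476.81 + (3031/1000) kW × 1500 h × £0.34 = £476.81 + £1545.81 = £2022.62
heat-pump clothes dryer: £1201.77 + (1019/1000) kW × 1500 h × £0.34 = £1201.77 + £519.69 = £1721.46
Saving = £2022.62 − £1721.46 = £301.16

£301.16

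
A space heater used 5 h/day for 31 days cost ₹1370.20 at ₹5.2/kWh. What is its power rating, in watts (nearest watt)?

Energy = ₹1370.20 ÷ ₹5.2/kWh = 263.5 kWh
Runtime = 5 h/day × 31 days = 155 h
Power = 263.5 kWh ÷ 155 h = 1.7 kW = 1700 W

1700 W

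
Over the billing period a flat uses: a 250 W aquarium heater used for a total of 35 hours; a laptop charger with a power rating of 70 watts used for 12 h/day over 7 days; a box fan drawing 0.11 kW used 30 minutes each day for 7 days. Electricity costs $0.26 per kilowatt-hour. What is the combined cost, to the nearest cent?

aquarium heater: 0.25 kW × 35 h = 8.75 kWh
laptop charger: Runtime = 12 h/day × 7 days = 84 h
laptop charger: 0.07 kW × 84 h = 5.88 kWh
box fan: Runtime = 30 min × 7 = 210 min = 3.5 h
box fan: 0.11 kW × 3.5 h = 0.385 kWh
Total energy = 15.015 kWh
Cost = 15.015 × $0.26 = $3.90

$3.90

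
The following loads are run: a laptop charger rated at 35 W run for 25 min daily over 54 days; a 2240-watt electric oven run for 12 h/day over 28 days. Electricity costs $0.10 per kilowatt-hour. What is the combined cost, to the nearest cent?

laptop charger: Runtime = 25 min × 54 = 1350 min = 22.5 h
laptop charger: 0.035 kW × 22.5 h = 0.7875 kWh
electric oven: Runtime = 12 h/day × 28 days = 336 h
electric oven: 2.24 kW × 336 h = 752.64 kWh
Total energy = 753.4275 kWh
Cost = 753.4275 × $0.10 = $75.34

$75.34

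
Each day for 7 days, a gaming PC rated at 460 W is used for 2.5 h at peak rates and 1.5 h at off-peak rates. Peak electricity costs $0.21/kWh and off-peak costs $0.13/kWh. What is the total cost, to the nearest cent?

$2.32

Peak energy = 0.46 kW × 2.5 h × 7 = 8.05 kWh
Off-peak energy = 0.46 kW × 1.5 h × 7 = 4.83 kWh
Cost = 8.05 × $0.21 + 4.83 × $0.13 = $1.6905 + $0.6279 = $2.32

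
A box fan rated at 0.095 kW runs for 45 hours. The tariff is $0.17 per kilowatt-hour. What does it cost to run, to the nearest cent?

Energy = 0.095 kW × 45 h = 4.275 kWh
Cost = 4.275 kWh × $0.17/kWh = $0.73

$0.73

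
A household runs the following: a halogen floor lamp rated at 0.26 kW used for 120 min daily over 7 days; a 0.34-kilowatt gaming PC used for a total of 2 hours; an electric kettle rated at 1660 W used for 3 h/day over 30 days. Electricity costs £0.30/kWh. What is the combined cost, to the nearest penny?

£46.12

halogen floor lamp: Runtime = 120 min × 7 = 840 min = 14 h
halogen floor lamp: 0.26 kW × 14 h = 3.64 kWh
gaming PC: 0.34 kW × 2 h = 0.68 kWh
electric kettle: Runtime = 3 h/day × 30 days = 90 h
electric kettle: 1.66 kW × 90 h = 149.4 kWh
Total energy = 153.72 kWh
Cost = 153.72 × £0.30 = £46.12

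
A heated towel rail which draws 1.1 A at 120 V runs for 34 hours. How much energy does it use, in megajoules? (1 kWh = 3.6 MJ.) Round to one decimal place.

16.2 MJ

Power = 1.1 A × 120 V = 132 W = 0.132 kW
Energy = 0.132 kW × 34 h = 4.488 kWh
= 4.488 × 3.6 MJ = 16.2 MJ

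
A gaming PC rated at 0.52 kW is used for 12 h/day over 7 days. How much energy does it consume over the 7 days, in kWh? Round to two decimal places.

Runtime = 12 h/day × 7 days = 84 h
Energy = 0.52 kW × 84 h = 43.68 kWh

43.68 kWh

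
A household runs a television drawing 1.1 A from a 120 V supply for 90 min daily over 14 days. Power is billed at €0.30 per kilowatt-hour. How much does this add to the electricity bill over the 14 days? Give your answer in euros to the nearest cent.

€0.83

Power = 1.1 A × 120 V = 132 W = 0.132 kW
Runtime = 90 min × 14 = 1260 min = 21 h
Energy = 0.132 kW × 21 h = 2.772 kWh
Cost = 2.772 kWh × €0.30/kWh = €0.83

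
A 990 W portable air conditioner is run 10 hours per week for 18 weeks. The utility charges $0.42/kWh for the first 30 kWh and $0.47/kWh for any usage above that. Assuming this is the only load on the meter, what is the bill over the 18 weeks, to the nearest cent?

$82.25

Runtime = 10 h/week × 18 weeks = 180 h
Energy = 0.99 kW × 180 h = 178.2 kWh
Tier 1 (0–30 kWh): 30 × $0.42 = $12.6
Above 30 kWh: 148.2 × $0.47 = $69.654
Bill = $82.25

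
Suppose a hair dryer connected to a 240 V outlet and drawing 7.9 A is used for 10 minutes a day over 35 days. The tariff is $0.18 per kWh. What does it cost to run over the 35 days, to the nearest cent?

Power = 7.9 A × 240 V = 1896 W = 1.896 kW
Runtime = 10 min × 35 = 350 min = 5.833333… h
Energy = 1.896 kW × 5.833333… h = 11.06 kWh
Cost = 11.06 kWh × $0.18/kWh = $1.99

$1.99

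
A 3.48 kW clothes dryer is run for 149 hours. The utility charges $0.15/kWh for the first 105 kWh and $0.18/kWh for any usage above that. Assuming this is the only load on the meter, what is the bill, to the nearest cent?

Energy = 3.48 kW × 149 h = 518.52 kWh
Tier 1 (0–105 kWh): 105 × $0.15 = $15.75
Above 105 kWh: 413.52 × $0.18 = $74.4336
Bill = $90.18

$90.18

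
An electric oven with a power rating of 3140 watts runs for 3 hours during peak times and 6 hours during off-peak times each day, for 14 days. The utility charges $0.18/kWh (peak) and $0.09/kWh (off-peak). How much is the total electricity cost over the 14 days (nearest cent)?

$47.48

Peak energy = 3.14 kW × 3 h × 14 = 131.88 kWh
Off-peak energy = 3.14 kW × 6 h × 14 = 263.76 kWh
Cost = 131.88 × $0.18 + 263.76 × $0.09 = $23.7384 + $23.7384 = $47.48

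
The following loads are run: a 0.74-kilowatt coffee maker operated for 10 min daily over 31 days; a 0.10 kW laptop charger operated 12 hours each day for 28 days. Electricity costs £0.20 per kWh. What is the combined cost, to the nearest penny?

coffee maker: Runtime = 10 min × 31 = 310 min = 5.166666… h
coffee maker: 0.74 kW × 5.166666… h = 3.823333… kWh
laptop charger: Runtime = 12 h/day × 28 days = 336 h
laptop charger: 0.1 kW × 336 h = 33.6 kWh
Total energy = 37.423333… kWh
Cost = 37.423333… × £0.20 = £7.48

£7.48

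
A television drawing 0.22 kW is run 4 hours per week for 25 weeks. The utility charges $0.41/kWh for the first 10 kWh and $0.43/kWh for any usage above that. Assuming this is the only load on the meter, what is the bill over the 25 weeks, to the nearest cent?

$9.26

Runtime = 4 h/week × 25 weeks = 100 h
Energy = 0.22 kW × 100 h = 22 kWh
Tier 1 (0–10 kWh): 10 × $0.41 = $4.1
Above 10 kWh: 12 × $0.43 = $5.16
Bill = $9.26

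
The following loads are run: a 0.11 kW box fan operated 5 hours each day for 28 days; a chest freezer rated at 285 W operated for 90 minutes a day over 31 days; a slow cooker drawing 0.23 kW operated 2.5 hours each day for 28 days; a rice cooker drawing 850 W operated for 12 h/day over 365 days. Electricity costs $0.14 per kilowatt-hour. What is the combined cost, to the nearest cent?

box fan: Runtime = 5 h/day × 28 days = 140 h
box fan: 0.11 kW × 140 h = 15.4 kWh
chest freezer: Runtime = 90 min × 31 = 2790 min = 46.5 h
chest freezer: 0.285 kW × 46.5 h = 13.2525 kWh
slow cooker: Runtime = 2.5 h/day × 28 days = 70 h
slow cooker: 0.23 kW × 70 h = 16.1 kWh
rice cooker: Runtime = 12 h/day × 365 days = 4380 h
rice cooker: 0.85 kW × 4380 h = 3723 kWh
Total energy = 3767.7525 kWh
Cost = 3767.7525 × $0.14 = $527.49

$527.49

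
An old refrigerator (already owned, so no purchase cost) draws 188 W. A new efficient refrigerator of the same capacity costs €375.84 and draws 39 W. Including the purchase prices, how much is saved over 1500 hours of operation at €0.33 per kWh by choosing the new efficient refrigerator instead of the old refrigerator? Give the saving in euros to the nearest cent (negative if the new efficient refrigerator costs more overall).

-€302.09

old refrigerator: €0.00 + (188/1000) kW × 1500 h × €0.33 = €0.00 + €93.06 = €93.06
new efficient refrigerator: €375.84 + (39/1000) kW × 1500 h × €0.33 = €375.84 + €19.305 = €395.145
Saving = €93.06 − €395.145 = −€302.085 → -€302.09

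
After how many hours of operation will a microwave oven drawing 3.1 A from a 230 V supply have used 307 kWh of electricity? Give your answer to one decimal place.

Power = 3.1 A × 230 V = 713 W = 0.713 kW
Hours = 307 kWh ÷ 0.713 kW = 430.6 h

430.6 h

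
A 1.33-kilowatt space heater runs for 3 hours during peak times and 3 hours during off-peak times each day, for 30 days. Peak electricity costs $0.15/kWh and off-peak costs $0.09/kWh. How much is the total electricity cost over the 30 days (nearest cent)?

Peak energy = 1.33 kW × 3 h × 30 = 119.7 kWh
Off-peak energy = 1.33 kW × 3 h × 30 = 119.7 kWh
Cost = 119.7 × $0.15 + 119.7 × $0.09 = $17.955 + $10.773 = $28.73

$28.73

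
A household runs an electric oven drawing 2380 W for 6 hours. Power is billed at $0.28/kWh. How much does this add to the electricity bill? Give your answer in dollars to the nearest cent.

$4.00

Energy = 2.38 kW × 6 h = 14.28 kWh
Cost = 14.28 kWh × $0.28/kWh = $4.00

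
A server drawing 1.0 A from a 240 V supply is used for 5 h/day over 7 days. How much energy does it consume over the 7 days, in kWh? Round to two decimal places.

8.40 kWh

Power = 1.0 A × 240 V = 240 W = 0.24 kW
Runtime = 5 h/day × 7 days = 35 h
Energy = 0.24 kW × 35 h = 8.4 kWh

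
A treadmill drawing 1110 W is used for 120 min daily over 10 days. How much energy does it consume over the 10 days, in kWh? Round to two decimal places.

Runtime = 120 min × 10 = 1200 min = 20 h
Energy = 1.11 kW × 20 h = 22.2 kWh

22.20 kWh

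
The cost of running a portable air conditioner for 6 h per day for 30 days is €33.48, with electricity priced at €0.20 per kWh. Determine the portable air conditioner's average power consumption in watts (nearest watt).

Energy = €33.48 ÷ €0.20/kWh = 167.4 kWh
Runtime = 6 h/day × 30 days = 180 h
Power = 167.4 kWh ÷ 180 h = 0.93 kW = 930 W

930 W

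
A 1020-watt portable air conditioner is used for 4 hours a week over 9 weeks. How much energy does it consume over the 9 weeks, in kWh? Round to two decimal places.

36.72 kWh

Runtime = 4 h/week × 9 weeks = 36 h
Energy = 1.02 kW × 36 h = 36.72 kWh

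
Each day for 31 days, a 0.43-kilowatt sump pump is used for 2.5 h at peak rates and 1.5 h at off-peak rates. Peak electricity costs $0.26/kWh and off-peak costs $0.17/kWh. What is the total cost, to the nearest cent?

Peak energy = 0.43 kW × 2.5 h × 31 = 33.325 kWh
Off-peak energy = 0.43 kW × 1.5 h × 31 = 19.995 kWh
Cost = 33.325 × $0.26 + 19.995 × $0.17 = $8.6645 + $3.39915 = $12.06

$12.06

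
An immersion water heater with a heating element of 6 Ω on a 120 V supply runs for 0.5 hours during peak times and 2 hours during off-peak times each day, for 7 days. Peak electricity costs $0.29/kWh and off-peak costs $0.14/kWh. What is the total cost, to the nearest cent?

$7.14

Power = V²/R = 120²/6 = 2400 W = 2.4 kW
Peak energy = 2.4 kW × 0.5 h × 7 = 8.4 kWh
Off-peak energy = 2.4 kW × 2 h × 7 = 33.6 kWh
Cost = 8.4 × $0.29 + 33.6 × $0.14 = $2.436 + $4.704 = $7.14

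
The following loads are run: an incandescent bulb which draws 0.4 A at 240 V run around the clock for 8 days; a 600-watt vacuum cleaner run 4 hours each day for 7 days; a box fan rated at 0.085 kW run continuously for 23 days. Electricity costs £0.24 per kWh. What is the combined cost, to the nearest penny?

£19.72

incandescent bulb: Power = 0.4 A × 240 V = 96 W = 0.096 kW
incandescent bulb: Runtime = 24 h × 8 = 192 h
incandescent bulb: 0.096 kW × 192 h = 18.432 kWh
vacuum cleaner: Runtime = 4 h/day × 7 days = 28 h
vacuum cleaner: 0.6 kW × 28 h = 16.8 kWh
box fan: Runtime = 24 h × 23 = 552 h
box fan: 0.085 kW × 552 h = 46.92 kWh
Total energy = 82.152 kWh
Cost = 82.152 × £0.24 = £19.72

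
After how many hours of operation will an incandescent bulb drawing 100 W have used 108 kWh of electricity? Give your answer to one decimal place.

Hours = 108 kWh ÷ 0.1 kW = 1080.0 h

1080.0 h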